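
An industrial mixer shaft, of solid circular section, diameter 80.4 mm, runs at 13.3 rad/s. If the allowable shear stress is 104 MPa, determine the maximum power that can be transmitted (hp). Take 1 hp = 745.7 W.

J = πd⁴/32 = π(0.0804)⁴/32 = 4.102×10^-6 m⁴.
T_max = τ_allow·J/r = 1.04×10^8 × 4.102×10^-6 / 0.0402 = 10610 N·m.
ω = 13.3 rad/s, so P_max = T_max·ω = 1.412×10^5 W.

189 hp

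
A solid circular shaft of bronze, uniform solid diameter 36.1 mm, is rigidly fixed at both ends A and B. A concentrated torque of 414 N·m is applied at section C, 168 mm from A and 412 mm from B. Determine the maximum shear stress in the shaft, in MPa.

31.8 MPa

With uniform GJ and both ends fixed, compatibility θ_AC = θ_CB gives T_A·a = T_B·b, together with T_A + T_B = T₀.
T_A = T₀·b/(a+b) = 414.0·412/580.0 = 294.1 N·m; T_B = 119.9 N·m.
τ in each portion: τ_AC = 3.18×10^7 Pa, τ_CB = 1.30×10^7 Pa; maximum is in AC.
τ_max = T_AC·r/J = 294.1·0.0181/1.67×10^-7 = 3.184×10^7 Pa.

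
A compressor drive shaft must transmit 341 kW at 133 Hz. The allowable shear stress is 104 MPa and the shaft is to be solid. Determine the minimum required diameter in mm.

ω = 2π·133 = 835.7 rad/s, so T = P/ω = 341×10³ / 835.7 = 408.1 N·m.
For a solid shaft τ_max = 16T/(πd³), so d = (16T/(π τ_allow))^(1/3) = (16·408.1/(π·1.04×10^8))^(1/3) = 0.02714 m.

27.1 mm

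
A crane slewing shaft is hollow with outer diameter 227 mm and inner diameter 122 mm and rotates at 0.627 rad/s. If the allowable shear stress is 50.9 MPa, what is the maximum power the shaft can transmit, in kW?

67.2 kW

J = π(d_o⁴ − d_i⁴)/32 = π(0.227⁴ − 0.122⁴)/32 = 2.389×10^-4 m⁴.
T_max = τ_allow·J/r = 5.09×10^7 × 2.389×10^-4 / 0.114 = 107100 N·m.
ω = 0.627 rad/s, so P_max = T_max·ω = 6.718×10^4 W.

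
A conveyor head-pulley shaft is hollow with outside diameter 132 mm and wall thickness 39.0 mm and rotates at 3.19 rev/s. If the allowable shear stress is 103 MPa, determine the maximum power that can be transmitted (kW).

906 kW

J = π(d_o⁴ − d_i⁴)/32 = π(0.132⁴ − 0.0540⁴)/32 = 2.897×10^-5 m⁴.
T_max = τ_allow·J/r = 1.03×10^8 × 2.897×10^-5 / 0.0660 = 45210 N·m.
ω = 2π·3.19 = 20.04 rad/s, so P_max = T_max·ω = 9.062×10^5 W.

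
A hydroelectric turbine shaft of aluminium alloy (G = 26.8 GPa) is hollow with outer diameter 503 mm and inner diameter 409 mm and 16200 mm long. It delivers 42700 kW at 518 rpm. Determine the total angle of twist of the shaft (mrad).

ω = 2π·518/60 = 54.24 rad/s, so T = P/ω = 42700×10³ / 54.24 = 787200 N·m.
J = π(d_o⁴ − d_i⁴)/32 = π(0.503⁴ − 0.409⁴)/32 = 3.537×10^-3 m⁴.
θ = T·L/(G·J) = 787200 × 16.2 / (26.8×10⁹ × 3.537×10^-3) = 0.1345 rad.

135 mrad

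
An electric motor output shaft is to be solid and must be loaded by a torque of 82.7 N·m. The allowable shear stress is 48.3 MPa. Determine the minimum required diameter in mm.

20.6 mm

For a solid shaft τ_max = 16T/(πd³), so d = (16T/(π τ_allow))^(1/3) = (16·82.70/(π·4.83×10^7))^(1/3) = 0.02058 m.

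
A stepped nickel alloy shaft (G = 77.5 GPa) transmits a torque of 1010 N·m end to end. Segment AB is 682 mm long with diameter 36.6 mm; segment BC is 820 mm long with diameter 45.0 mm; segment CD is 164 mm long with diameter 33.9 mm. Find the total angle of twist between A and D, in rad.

J_AB = π(0.0366)⁴/32 = 1.76×10^-7 m⁴; J_BC = π(0.0450)⁴/32 = 4.03×10^-7 m⁴; J_CD = π(0.0339)⁴/32 = 1.30×10^-7 m⁴.
θ = (T/G)·Σ L_i/J_i = (1010/77.5×10⁹)·(0.682/1.76×10^-7 + 0.820/4.03×10^-7 + 0.164/1.30×10^-7) = 0.09348 rad.

0.0935 rad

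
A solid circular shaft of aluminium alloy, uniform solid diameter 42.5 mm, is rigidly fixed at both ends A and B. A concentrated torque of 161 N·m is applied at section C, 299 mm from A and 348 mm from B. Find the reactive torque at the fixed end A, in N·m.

86.6 N·m

With uniform GJ and both ends fixed, compatibility θ_AC = θ_CB gives T_A·a = T_B·b, together with T_A + T_B = T₀.
T_A = T₀·b/(a+b) = 161.0·348/647.0 = 86.60 N·m; T_B = 74.40 N·m.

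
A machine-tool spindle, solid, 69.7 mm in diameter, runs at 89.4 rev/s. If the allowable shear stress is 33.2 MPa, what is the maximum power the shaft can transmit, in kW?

1240 kW

J = πd⁴/32 = π(0.0697)⁴/32 = 2.317×10^-6 m⁴.
T_max = τ_allow·J/r = 3.32×10^7 × 2.317×10^-6 / 0.0348 = 2207 N·m.
ω = 2π·89.4 = 561.7 rad/s, so P_max = T_max·ω = 1.240×10^6 W.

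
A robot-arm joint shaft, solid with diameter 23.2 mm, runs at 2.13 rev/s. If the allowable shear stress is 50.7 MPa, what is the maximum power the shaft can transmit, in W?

1660 W

J = πd⁴/32 = π(0.0232)⁴/32 = 2.844×10^-8 m⁴.
T_max = τ_allow·J/r = 5.07×10^7 × 2.844×10^-8 / 0.0116 = 124.3 N·m.
ω = 2π·2.13 = 13.38 rad/s, so P_max = T_max·ω = 1664 W.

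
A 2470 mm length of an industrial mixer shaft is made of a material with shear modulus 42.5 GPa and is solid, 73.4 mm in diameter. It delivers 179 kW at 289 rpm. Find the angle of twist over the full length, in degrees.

6.91°

ω = 2π·289/60 = 30.26 rad/s, so T = P/ω = 179×10³ / 30.26 = 5915 N·m.
J = πd⁴/32 = π(0.0734)⁴/32 = 2.850×10^-6 m⁴.
θ = T·L/(G·J) = 5915 × 2.47 / (42.5×10⁹ × 2.850×10^-6) = 0.1206 rad.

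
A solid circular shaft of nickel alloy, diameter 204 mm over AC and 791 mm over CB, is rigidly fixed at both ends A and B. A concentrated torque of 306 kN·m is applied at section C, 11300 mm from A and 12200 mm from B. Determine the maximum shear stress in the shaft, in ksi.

0.455 ksi

Compatibility: T_A·a/J_AC = T_B·b/J_CB with T_A + T_B = T₀.
J_AC = 1.70×10^-4 m⁴, J_CB = 0.0384 m⁴, so T_A = T₀·(J_AC/a)/((J_AC/a)+(J_CB/b)) = 1455 N·m, T_B = 304500 N·m.
τ in each portion: τ_AC = 8.73×10^5 Pa, τ_CB = 3.13×10^6 Pa; maximum is in CB.
τ_max = T_CB·r/J = 304500·0.396/0.0384 = 3.134×10^6 Pa.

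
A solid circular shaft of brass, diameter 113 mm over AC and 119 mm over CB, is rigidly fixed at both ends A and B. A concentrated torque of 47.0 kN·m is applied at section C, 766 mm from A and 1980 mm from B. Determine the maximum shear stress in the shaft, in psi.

Compatibility: T_A·a/J_AC = T_B·b/J_CB with T_A + T_B = T₀.
J_AC = 1.60×10^-5 m⁴, J_CB = 1.97×10^-5 m⁴, so T_A = T₀·(J_AC/a)/((J_AC/a)+(J_CB/b)) = 31850 N·m, T_B = 15150 N·m.
τ in each portion: τ_AC = 1.12×10^8 Pa, τ_CB = 4.58×10^7 Pa; maximum is in AC.
τ_max = T_AC·r/J = 31850·0.0565/1.60×10^-5 = 1.124×10^8 Pa.

16300 psi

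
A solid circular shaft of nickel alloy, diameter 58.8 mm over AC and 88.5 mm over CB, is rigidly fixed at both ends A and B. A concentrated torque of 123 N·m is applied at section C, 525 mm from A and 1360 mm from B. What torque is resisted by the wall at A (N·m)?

Compatibility: T_A·a/J_AC = T_B·b/J_CB with T_A + T_B = T₀.
J_AC = 1.17×10^-6 m⁴, J_CB = 6.02×10^-6 m⁴, so T_A = T₀·(J_AC/a)/((J_AC/a)+(J_CB/b)) = 41.26 N·m, T_B = 81.74 N·m.

41.3 N·m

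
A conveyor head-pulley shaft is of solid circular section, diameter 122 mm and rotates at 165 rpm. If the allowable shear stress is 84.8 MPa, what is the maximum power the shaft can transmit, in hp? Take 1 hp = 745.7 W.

J = πd⁴/32 = π(0.122)⁴/32 = 2.175×10^-5 m⁴.
T_max = τ_allow·J/r = 8.48×10^7 × 2.175×10^-5 / 0.0610 = 30230 N·m.
ω = 2π·165/60 = 17.28 rad/s, so P_max = T_max·ω = 5.224×10^5 W.

701 hp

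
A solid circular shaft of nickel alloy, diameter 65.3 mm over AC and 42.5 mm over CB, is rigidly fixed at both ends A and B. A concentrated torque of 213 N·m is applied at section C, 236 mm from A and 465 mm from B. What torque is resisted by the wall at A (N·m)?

195 N·m

Compatibility: T_A·a/J_AC = T_B·b/J_CB with T_A + T_B = T₀.
J_AC = 1.79×10^-6 m⁴, J_CB = 3.20×10^-7 m⁴, so T_A = T₀·(J_AC/a)/((J_AC/a)+(J_CB/b)) = 195.2 N·m, T_B = 17.78 N·m.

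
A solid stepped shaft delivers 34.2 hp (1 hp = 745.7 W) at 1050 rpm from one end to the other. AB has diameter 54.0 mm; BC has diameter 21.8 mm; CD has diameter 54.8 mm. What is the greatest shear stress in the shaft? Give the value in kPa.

ω = 2π·1050/60 = 110.0 rad/s, so T = P/ω = 34.2×745.7 / 110.0 = 231.9 N·m.
Under the same torque, τ_max = 16T/(πd³) is largest where d is smallest — segment BC (d = 21.8 mm).
τ_max = 16·231.9/(π·(0.0218)³) = 1.140×10^8 Pa.

114000 kPa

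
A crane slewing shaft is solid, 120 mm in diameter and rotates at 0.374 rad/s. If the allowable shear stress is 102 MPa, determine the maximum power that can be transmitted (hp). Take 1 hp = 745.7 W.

17.4 hp

J = πd⁴/32 = π(0.120)⁴/32 = 2.036×10^-5 m⁴.
T_max = τ_allow·J/r = 1.02×10^8 × 2.036×10^-5 / 0.0600 = 34610 N·m.
ω = 0.374 rad/s, so P_max = T_max·ω = 1.294×10^4 W.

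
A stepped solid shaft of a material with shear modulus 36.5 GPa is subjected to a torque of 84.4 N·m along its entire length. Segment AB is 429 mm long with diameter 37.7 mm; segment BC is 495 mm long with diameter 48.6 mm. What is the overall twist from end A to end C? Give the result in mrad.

7.09 mrad

J_AB = π(0.0377)⁴/32 = 1.98×10^-7 m⁴; J_BC = π(0.0486)⁴/32 = 5.48×10^-7 m⁴.
θ = (T/G)·Σ L_i/J_i = (84.40/36.5×10⁹)·(0.429/1.98×10^-7 + 0.495/5.48×10^-7) = 7.092×10^-3 rad.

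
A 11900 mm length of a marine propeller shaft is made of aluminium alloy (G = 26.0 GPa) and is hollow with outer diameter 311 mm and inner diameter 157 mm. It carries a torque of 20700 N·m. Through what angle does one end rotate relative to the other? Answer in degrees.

J = π(d_o⁴ − d_i⁴)/32 = π(0.311⁴ − 0.157⁴)/32 = 8.588×10^-4 m⁴.
θ = T·L/(G·J) = 20700 × 11.9 / (26.0×10⁹ × 8.588×10^-4) = 0.01103 rad.

0.632°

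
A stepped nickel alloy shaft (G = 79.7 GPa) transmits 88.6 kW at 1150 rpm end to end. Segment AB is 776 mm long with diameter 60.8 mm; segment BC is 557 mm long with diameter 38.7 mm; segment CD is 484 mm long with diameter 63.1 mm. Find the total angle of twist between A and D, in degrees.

ω = 2π·1150/60 = 120.4 rad/s, so T = P/ω = 88.6×10³ / 120.4 = 735.7 N·m.
J_AB = π(0.0608)⁴/32 = 1.34×10^-6 m⁴; J_BC = π(0.0387)⁴/32 = 2.20×10^-7 m⁴; J_CD = π(0.0631)⁴/32 = 1.56×10^-6 m⁴.
θ = (T/G)·Σ L_i/J_i = (735.7/79.7×10⁹)·(0.776/1.34×10^-6 + 0.557/2.20×10^-7 + 0.484/1.56×10^-6) = 0.03156 rad.

1.81°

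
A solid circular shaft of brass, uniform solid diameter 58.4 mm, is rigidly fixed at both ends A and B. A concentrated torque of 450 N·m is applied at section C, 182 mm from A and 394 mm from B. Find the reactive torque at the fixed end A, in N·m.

With uniform GJ and both ends fixed, compatibility θ_AC = θ_CB gives T_A·a = T_B·b, together with T_A + T_B = T₀.
T_A = T₀·b/(a+b) = 450.0·394/576.0 = 307.8 N·m; T_B = 142.2 N·m.

308 N·m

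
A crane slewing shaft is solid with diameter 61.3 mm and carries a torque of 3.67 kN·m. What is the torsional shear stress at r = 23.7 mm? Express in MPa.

62.7 MPa

J = πd⁴/32 = π(0.0613)⁴/32 = 1.386×10^-6 m⁴.
Shear stress varies linearly with radius: τ = T·r/J = 3670 × 0.0237 / 1.386×10^-6 = 6.274×10^7 Pa.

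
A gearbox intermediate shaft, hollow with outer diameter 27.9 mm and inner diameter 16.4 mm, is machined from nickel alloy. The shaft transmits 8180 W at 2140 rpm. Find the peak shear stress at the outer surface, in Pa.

9.72e6 Pa

ω = 2π·2140/60 = 224.1 rad/s, so T = P/ω = 8180 / 224.1 = 36.50 N·m.
J = π(d_o⁴ − d_i⁴)/32 = π(0.0279⁴ − 0.0164⁴)/32 = 5.238×10^-8 m⁴.
τ_max = T·r/J = 36.50 × 0.0139 / 5.238×10^-8 = 9.720×10^6 Pa.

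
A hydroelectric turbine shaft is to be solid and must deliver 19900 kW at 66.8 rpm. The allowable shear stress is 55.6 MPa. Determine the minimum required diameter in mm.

ω = 2π·66.8/60 = 6.995 rad/s, so T = P/ω = 19900×10³ / 6.995 = 2.845e6 N·m.
For a solid shaft τ_max = 16T/(πd³), so d = (16T/(π τ_allow))^(1/3) = (16·2.845e6/(π·5.56×10^7))^(1/3) = 0.6387 m.

639 mm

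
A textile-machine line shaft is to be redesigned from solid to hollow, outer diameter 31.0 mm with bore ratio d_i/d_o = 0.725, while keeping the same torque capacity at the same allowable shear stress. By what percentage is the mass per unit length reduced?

41.2 %

Equal τ_max and T ⇒ the solid shaft needs d_s³ = d_o³(1−k⁴), so d_s = 31.0·(1−0.725⁴)^(1/3) = 27.83 mm.
Area ratio A_h/A_s = d_o²(1−k²)/d_s² = (1−k²)/(1−k⁴)^(2/3) = 0.5885.
Mass saving = 1 − 0.5885 = 41.2 %.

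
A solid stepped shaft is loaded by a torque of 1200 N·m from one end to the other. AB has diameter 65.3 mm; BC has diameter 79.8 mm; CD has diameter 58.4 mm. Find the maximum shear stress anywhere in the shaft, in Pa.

Under the same torque, τ_max = 16T/(πd³) is largest where d is smallest — segment CD (d = 58.4 mm).
τ_max = 16·1200/(π·(0.0584)³) = 3.068×10^7 Pa.

3.07e7 Pa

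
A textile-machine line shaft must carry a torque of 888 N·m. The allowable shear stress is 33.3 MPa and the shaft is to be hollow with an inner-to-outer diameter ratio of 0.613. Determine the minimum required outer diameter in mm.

54.1 mm

For a hollow shaft with d_i/d_o = 0.613: τ_max = 16T/(π d_o³ (1−k⁴)), so d_o = [16T/(π τ_allow (1−k⁴))]^(1/3) = [16·888.0/(π·3.33×10^7·0.8588)]^(1/3) = 0.05408 m.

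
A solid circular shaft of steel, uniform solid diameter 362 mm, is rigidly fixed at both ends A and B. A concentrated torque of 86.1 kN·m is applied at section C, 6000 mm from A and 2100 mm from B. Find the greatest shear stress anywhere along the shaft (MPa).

6.85 MPa

With uniform GJ and both ends fixed, compatibility θ_AC = θ_CB gives T_A·a = T_B·b, together with T_A + T_B = T₀.
T_A = T₀·b/(a+b) = 86100·2100/8100 = 22320 N·m; T_B = 63780 N·m.
τ in each portion: τ_AC = 2.40×10^6 Pa, τ_CB = 6.85×10^6 Pa; maximum is in CB.
τ_max = T_CB·r/J = 63780·0.181/1.69×10^-3 = 6.847×10^6 Pa.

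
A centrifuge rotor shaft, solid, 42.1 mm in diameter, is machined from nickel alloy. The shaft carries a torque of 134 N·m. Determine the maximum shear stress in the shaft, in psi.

1330 psi

J = πd⁴/32 = π(0.0421)⁴/32 = 3.084×10^-7 m⁴.
τ_max = T·r/J = 134.0 × 0.0210 / 3.084×10^-7 = 9.146×10^6 Pa.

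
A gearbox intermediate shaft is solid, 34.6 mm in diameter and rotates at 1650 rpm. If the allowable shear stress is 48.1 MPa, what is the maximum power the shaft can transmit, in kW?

67.6 kW

J = πd⁴/32 = π(0.0346)⁴/32 = 1.407×10^-7 m⁴.
T_max = τ_allow·J/r = 4.81×10^7 × 1.407×10^-7 / 0.0173 = 391.2 N·m.
ω = 2π·1650/60 = 172.8 rad/s, so P_max = T_max·ω = 6.760×10^4 W.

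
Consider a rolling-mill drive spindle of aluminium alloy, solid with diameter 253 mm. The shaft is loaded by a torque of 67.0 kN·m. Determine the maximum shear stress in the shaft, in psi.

3060 psi

J = πd⁴/32 = π(0.253)⁴/32 = 4.022×10^-4 m⁴.
τ_max = T·r/J = 67000 × 0.127 / 4.022×10^-4 = 2.107×10^7 Pa.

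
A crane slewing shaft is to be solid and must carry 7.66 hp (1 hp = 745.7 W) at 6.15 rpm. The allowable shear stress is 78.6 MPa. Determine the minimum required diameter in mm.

83.1 mm

ω = 2π·6.15/60 = 0.6440 rad/s, so T = P/ω = 7.66×745.7 / 0.6440 = 8869 N·m.
For a solid shaft τ_max = 16T/(πd³), so d = (16T/(π τ_allow))^(1/3) = (16·8869/(π·7.86×10^7))^(1/3) = 0.08314 m.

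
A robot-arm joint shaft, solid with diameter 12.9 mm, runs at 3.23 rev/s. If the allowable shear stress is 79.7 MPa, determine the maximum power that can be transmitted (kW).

J = πd⁴/32 = π(0.0129)⁴/32 = 2.719×10^-9 m⁴.
T_max = τ_allow·J/r = 7.97×10^7 × 2.719×10^-9 / 0.00645 = 33.59 N·m.
ω = 2π·3.23 = 20.29 rad/s, so P_max = T_max·ω = 681.8 W.

0.682 kW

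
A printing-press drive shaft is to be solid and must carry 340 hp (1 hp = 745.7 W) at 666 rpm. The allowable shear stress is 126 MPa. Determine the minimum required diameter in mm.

52.8 mm

ω = 2π·666/60 = 69.74 rad/s, so T = P/ω = 340×745.7 / 69.74 = 3635 N·m.
For a solid shaft τ_max = 16T/(πd³), so d = (16T/(π τ_allow))^(1/3) = (16·3635/(π·1.26×10^8))^(1/3) = 0.05277 m.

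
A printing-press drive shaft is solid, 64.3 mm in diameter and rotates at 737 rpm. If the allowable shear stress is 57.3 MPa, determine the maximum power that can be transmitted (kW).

J = πd⁴/32 = π(0.0643)⁴/32 = 1.678×10^-6 m⁴.
T_max = τ_allow·J/r = 5.73×10^7 × 1.678×10^-6 / 0.0321 = 2991 N·m.
ω = 2π·737/60 = 77.18 rad/s, so P_max = T_max·ω = 2.308×10^5 W.

231 kW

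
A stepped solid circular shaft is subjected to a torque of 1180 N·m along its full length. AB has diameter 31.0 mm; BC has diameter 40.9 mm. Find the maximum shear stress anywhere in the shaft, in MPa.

Under the same torque, τ_max = 16T/(πd³) is largest where d is smallest — segment AB (d = 31.0 mm).
τ_max = 16·1180/(π·(0.0310)³) = 2.017×10^8 Pa.

202 MPa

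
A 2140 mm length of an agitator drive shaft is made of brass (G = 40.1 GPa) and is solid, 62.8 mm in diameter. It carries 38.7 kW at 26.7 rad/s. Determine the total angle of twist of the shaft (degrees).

2.90°

ω = 26.7 rad/s, so T = P/ω = 38.7×10³ / 26.70 = 1449 N·m.
J = πd⁴/32 = π(0.0628)⁴/32 = 1.527×10^-6 m⁴.
θ = T·L/(G·J) = 1449 × 2.14 / (40.1×10⁹ × 1.527×10^-6) = 0.05066 rad.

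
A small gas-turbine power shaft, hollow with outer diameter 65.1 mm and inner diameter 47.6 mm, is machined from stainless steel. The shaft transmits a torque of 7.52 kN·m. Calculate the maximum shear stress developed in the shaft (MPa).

194 MPa

J = π(d_o⁴ − d_i⁴)/32 = π(0.0651⁴ − 0.0476⁴)/32 = 1.259×10^-6 m⁴.
τ_max = T·r/J = 7520 × 0.0325 / 1.259×10^-6 = 1.944×10^8 Pa.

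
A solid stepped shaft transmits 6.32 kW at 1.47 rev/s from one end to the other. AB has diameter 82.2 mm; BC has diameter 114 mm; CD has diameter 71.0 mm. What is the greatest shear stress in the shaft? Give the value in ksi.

1.41 ksi

ω = 2π·1.47 = 9.236 rad/s, so T = P/ω = 6.32×10³ / 9.236 = 684.3 N·m.
Under the same torque, τ_max = 16T/(πd³) is largest where d is smallest — segment CD (d = 71.0 mm).
τ_max = 16·684.3/(π·(0.0710)³) = 9.737×10^6 Pa.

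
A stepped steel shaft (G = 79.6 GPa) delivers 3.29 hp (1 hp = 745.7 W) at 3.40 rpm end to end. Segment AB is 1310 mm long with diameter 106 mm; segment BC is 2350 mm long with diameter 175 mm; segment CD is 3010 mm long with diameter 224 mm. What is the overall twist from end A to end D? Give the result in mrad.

12.4 mrad

ω = 2π·3.40/60 = 0.3560 rad/s, so T = P/ω = 3.29×745.7 / 0.3560 = 6891 N·m.
J_AB = π(0.106)⁴/32 = 1.24×10^-5 m⁴; J_BC = π(0.175)⁴/32 = 9.21×10^-5 m⁴; J_CD = π(0.224)⁴/32 = 2.47×10^-4 m⁴.
θ = (T/G)·Σ L_i/J_i = (6891/79.6×10⁹)·(1.31/1.24×10^-5 + 2.35/9.21×10^-5 + 3.01/2.47×10^-4) = 0.01241 rad.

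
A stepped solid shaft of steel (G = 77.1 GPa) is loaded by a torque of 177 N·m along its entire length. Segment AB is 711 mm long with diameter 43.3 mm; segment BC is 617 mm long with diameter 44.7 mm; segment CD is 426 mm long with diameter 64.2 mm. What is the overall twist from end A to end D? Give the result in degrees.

0.512°

J_AB = π(0.0433)⁴/32 = 3.45×10^-7 m⁴; J_BC = π(0.0447)⁴/32 = 3.92×10^-7 m⁴; J_CD = π(0.0642)⁴/32 = 1.67×10^-6 m⁴.
θ = (T/G)·Σ L_i/J_i = (177.0/77.1×10⁹)·(0.711/3.45×10^-7 + 0.617/3.92×10^-7 + 0.426/1.67×10^-6) = 8.930×10^-3 rad.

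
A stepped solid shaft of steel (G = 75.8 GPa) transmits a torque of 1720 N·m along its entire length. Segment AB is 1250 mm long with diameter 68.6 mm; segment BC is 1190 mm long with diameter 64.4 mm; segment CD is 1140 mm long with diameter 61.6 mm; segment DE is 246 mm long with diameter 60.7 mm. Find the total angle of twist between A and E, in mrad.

51.5 mrad

J_AB = π(0.0686)⁴/32 = 2.17×10^-6 m⁴; J_BC = π(0.0644)⁴/32 = 1.69×10^-6 m⁴; J_CD = π(0.0616)⁴/32 = 1.41×10^-6 m⁴; J_DE = π(0.0607)⁴/32 = 1.33×10^-6 m⁴.
θ = (T/G)·Σ L_i/J_i = (1720/75.8×10⁹)·(1.25/2.17×10^-6 + 1.19/1.69×10^-6 + 1.14/1.41×10^-6 + 0.246/1.33×10^-6) = 0.05152 rad.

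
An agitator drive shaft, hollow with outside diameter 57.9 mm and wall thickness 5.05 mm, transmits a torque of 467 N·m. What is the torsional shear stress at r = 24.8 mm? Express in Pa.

J = π(d_o⁴ − d_i⁴)/32 = π(0.0579⁴ − 0.0478⁴)/32 = 5.908×10^-7 m⁴.
Shear stress varies linearly with radius: τ = T·r/J = 467.0 × 0.0248 / 5.908×10^-7 = 1.960×10^7 Pa.

1.96e7 Pa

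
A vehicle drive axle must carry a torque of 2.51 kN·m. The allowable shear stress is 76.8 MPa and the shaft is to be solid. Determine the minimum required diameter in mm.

55.0 mm

For a solid shaft τ_max = 16T/(πd³), so d = (16T/(π τ_allow))^(1/3) = (16·2510/(π·7.68×10^7))^(1/3) = 0.05501 m.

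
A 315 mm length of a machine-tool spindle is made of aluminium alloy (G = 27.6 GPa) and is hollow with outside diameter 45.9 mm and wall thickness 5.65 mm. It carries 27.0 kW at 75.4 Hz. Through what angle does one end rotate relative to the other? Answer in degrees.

0.126°

ω = 2π·75.4 = 473.8 rad/s, so T = P/ω = 27.0×10³ / 473.8 = 56.99 N·m.
J = π(d_o⁴ − d_i⁴)/32 = π(0.0459⁴ − 0.0346⁴)/32 = 2.951×10^-7 m⁴.
θ = T·L/(G·J) = 56.99 × 0.315 / (27.6×10⁹ × 2.951×10^-7) = 2.204×10^-3 rad.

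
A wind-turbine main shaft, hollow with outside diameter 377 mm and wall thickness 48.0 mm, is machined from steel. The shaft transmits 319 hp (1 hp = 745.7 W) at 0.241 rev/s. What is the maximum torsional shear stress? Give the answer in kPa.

ω = 2π·0.241 = 1.514 rad/s, so T = P/ω = 319×745.7 / 1.514 = 157100 N·m.
J = π(d_o⁴ − d_i⁴)/32 = π(0.377⁴ − 0.281⁴)/32 = 1.371×10^-3 m⁴.
τ_max = T·r/J = 157100 × 0.189 / 1.371×10^-3 = 2.160×10^7 Pa.

21600 kPa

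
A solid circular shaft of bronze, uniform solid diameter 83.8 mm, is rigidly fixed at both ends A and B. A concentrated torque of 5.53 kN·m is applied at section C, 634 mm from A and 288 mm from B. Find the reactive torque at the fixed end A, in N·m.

With uniform GJ and both ends fixed, compatibility θ_AC = θ_CB gives T_A·a = T_B·b, together with T_A + T_B = T₀.
T_A = T₀·b/(a+b) = 5530·288/922.0 = 1727 N·m; T_B = 3803 N·m.

1730 N·m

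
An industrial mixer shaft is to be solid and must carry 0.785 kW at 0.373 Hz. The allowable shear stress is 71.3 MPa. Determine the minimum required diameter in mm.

ω = 2π·0.373 = 2.344 rad/s, so T = P/ω = 0.785×10³ / 2.344 = 335.0 N·m.
For a solid shaft τ_max = 16T/(πd³), so d = (16T/(π τ_allow))^(1/3) = (16·335.0/(π·7.13×10^7))^(1/3) = 0.02882 m.

28.8 mm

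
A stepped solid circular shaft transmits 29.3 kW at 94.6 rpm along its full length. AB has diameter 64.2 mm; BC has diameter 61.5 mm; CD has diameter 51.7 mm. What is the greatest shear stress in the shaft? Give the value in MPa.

109 MPa

ω = 2π·94.6/60 = 9.906 rad/s, so T = P/ω = 29.3×10³ / 9.906 = 2958 N·m.
Under the same torque, τ_max = 16T/(πd³) is largest where d is smallest — segment CD (d = 51.7 mm).
τ_max = 16·2958/(π·(0.0517)³) = 1.090×10^8 Pa.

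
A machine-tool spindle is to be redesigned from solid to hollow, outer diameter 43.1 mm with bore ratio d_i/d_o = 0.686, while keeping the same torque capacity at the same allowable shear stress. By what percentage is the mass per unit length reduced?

Equal τ_max and T ⇒ the solid shaft needs d_s³ = d_o³(1−k⁴), so d_s = 43.1·(1−0.686⁴)^(1/3) = 39.65 mm.
Area ratio A_h/A_s = d_o²(1−k²)/d_s² = (1−k²)/(1−k⁴)^(2/3) = 0.6256.
Mass saving = 1 − 0.6256 = 37.4 %.

37.4 %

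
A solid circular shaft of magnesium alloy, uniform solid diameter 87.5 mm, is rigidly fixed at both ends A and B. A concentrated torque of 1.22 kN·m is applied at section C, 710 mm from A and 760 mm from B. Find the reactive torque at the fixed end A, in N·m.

631 N·m

With uniform GJ and both ends fixed, compatibility θ_AC = θ_CB gives T_A·a = T_B·b, together with T_A + T_B = T₀.
T_A = T₀·b/(a+b) = 1220·760/1470 = 630.7 N·m; T_B = 589.3 N·m.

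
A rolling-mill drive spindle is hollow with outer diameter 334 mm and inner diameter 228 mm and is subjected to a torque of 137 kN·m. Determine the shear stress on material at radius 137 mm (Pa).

J = π(d_o⁴ − d_i⁴)/32 = π(0.334⁴ − 0.228⁴)/32 = 9.565×10^-4 m⁴.
Shear stress varies linearly with radius: τ = T·r/J = 137000 × 0.137 / 9.565×10^-4 = 1.962×10^7 Pa.

1.96e7 Pa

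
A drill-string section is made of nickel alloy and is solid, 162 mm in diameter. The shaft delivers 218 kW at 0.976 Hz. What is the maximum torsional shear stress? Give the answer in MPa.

ω = 2π·0.976 = 6.132 rad/s, so T = P/ω = 218×10³ / 6.132 = 35550 N·m.
J = πd⁴/32 = π(0.162)⁴/32 = 6.762×10^-5 m⁴.
τ_max = T·r/J = 35550 × 0.0810 / 6.762×10^-5 = 4.258×10^7 Pa.

42.6 MPa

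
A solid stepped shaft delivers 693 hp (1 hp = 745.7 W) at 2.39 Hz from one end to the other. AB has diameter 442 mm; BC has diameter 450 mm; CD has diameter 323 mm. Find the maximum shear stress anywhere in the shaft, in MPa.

ω = 2π·2.39 = 15.02 rad/s, so T = P/ω = 693×745.7 / 15.02 = 34410 N·m.
Under the same torque, τ_max = 16T/(πd³) is largest where d is smallest — segment CD (d = 323 mm).
τ_max = 16·34410/(π·(0.323)³) = 5.201×10^6 Pa.

5.20 MPa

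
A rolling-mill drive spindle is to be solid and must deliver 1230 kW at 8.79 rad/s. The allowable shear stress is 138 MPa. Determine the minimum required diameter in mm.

ω = 8.79 rad/s, so T = P/ω = 1230×10³ / 8.790 = 139900 N·m.
For a solid shaft τ_max = 16T/(πd³), so d = (16T/(π τ_allow))^(1/3) = (16·139900/(π·1.38×10^8))^(1/3) = 0.1728 m.

173 mm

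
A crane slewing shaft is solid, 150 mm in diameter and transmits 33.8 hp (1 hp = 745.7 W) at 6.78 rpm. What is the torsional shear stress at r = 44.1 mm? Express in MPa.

31.5 MPa

ω = 2π·6.78/60 = 0.7100 rad/s, so T = P/ω = 33.8×745.7 / 0.7100 = 35500 N·m.
J = πd⁴/32 = π(0.150)⁴/32 = 4.970×10^-5 m⁴.
Shear stress varies linearly with radius: τ = T·r/J = 35500 × 0.0441 / 4.970×10^-5 = 3.150×10^7 Pa.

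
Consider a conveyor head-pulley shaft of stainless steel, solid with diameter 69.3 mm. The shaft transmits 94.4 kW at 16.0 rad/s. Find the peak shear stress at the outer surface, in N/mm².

90.3 N/mm²

ω = 16.0 rad/s, so T = P/ω = 94.4×10³ / 16.00 = 5900 N·m.
J = πd⁴/32 = π(0.0693)⁴/32 = 2.264×10^-6 m⁴.
τ_max = T·r/J = 5900 × 0.0347 / 2.264×10^-6 = 9.029×10^7 Pa.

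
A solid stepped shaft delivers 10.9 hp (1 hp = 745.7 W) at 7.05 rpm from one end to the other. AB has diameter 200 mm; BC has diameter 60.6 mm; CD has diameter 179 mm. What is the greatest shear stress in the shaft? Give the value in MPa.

ω = 2π·7.05/60 = 0.7383 rad/s, so T = P/ω = 10.9×745.7 / 0.7383 = 11010 N·m.
Under the same torque, τ_max = 16T/(πd³) is largest where d is smallest — segment BC (d = 60.6 mm).
τ_max = 16·11010/(π·(0.0606)³) = 2.520×10^8 Pa.

252 MPa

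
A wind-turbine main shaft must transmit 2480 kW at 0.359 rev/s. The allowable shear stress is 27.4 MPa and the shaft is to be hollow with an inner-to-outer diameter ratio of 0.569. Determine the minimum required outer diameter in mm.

611 mm

ω = 2π·0.359 = 2.256 rad/s, so T = P/ω = 2480×10³ / 2.256 = 1.099e6 N·m.
For a hollow shaft with d_i/d_o = 0.569: τ_max = 16T/(π d_o³ (1−k⁴)), so d_o = [16T/(π τ_allow (1−k⁴))]^(1/3) = [16·1.099e6/(π·2.74×10^7·0.8952)]^(1/3) = 0.6112 m.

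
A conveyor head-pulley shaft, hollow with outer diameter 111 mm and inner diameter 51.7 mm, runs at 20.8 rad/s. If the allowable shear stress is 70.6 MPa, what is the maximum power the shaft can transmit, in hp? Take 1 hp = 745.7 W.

J = π(d_o⁴ − d_i⁴)/32 = π(0.111⁴ − 0.0517⁴)/32 = 1.420×10^-5 m⁴.
T_max = τ_allow·J/r = 7.06×10^7 × 1.420×10^-5 / 0.0555 = 18070 N·m.
ω = 20.8 rad/s, so P_max = T_max·ω = 3.758×10^5 W.

504 hp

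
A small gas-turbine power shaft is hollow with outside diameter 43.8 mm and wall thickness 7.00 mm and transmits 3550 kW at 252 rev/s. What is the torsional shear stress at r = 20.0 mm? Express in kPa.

158000 kPa

ω = 2π·252 = 1583 rad/s, so T = P/ω = 3550×10³ / 1583 = 2242 N·m.
J = π(d_o⁴ − d_i⁴)/32 = π(0.0438⁴ − 0.0298⁴)/32 = 2.839×10^-7 m⁴.
Shear stress varies linearly with radius: τ = T·r/J = 2242 × 0.0200 / 2.839×10^-7 = 1.579×10^8 Pa.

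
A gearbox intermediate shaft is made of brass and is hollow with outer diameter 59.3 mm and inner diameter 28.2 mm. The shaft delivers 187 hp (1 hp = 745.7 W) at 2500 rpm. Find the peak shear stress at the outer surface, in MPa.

13.7 MPa

ω = 2π·2500/60 = 261.8 rad/s, so T = P/ω = 187×745.7 / 261.8 = 532.6 N·m.
J = π(d_o⁴ − d_i⁴)/32 = π(0.0593⁴ − 0.0282⁴)/32 = 1.152×10^-6 m⁴.
τ_max = T·r/J = 532.6 × 0.0296 / 1.152×10^-6 = 1.371×10^7 Pa.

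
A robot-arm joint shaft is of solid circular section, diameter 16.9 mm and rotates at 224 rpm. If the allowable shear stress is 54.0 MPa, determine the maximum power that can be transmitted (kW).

J = πd⁴/32 = π(0.0169)⁴/32 = 8.008×10^-9 m⁴.
T_max = τ_allow·J/r = 5.40×10^7 × 8.008×10^-9 / 0.00845 = 51.18 N·m.
ω = 2π·224/60 = 23.46 rad/s, so P_max = T_max·ω = 1200 W.

1.20 kW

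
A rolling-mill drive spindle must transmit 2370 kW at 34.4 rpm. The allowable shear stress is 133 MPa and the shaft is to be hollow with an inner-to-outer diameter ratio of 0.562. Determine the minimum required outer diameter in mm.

ω = 2π·34.4/60 = 3.602 rad/s, so T = P/ω = 2370×10³ / 3.602 = 657900 N·m.
For a hollow shaft with d_i/d_o = 0.562: τ_max = 16T/(π d_o³ (1−k⁴)), so d_o = [16T/(π τ_allow (1−k⁴))]^(1/3) = [16·657900/(π·1.33×10^8·0.9002)]^(1/3) = 0.3036 m.

304 mm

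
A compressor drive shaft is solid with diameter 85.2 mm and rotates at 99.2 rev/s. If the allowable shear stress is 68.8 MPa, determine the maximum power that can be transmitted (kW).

J = πd⁴/32 = π(0.0852)⁴/32 = 5.173×10^-6 m⁴.
T_max = τ_allow·J/r = 6.88×10^7 × 5.173×10^-6 / 0.0426 = 8355 N·m.
ω = 2π·99.2 = 623.3 rad/s, so P_max = T_max·ω = 5.207×10^6 W.

5210 kW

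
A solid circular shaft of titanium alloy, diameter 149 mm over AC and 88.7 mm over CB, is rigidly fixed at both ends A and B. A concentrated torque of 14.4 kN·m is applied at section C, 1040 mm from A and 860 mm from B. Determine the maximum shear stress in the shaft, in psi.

Compatibility: T_A·a/J_AC = T_B·b/J_CB with T_A + T_B = T₀.
J_AC = 4.84×10^-5 m⁴, J_CB = 6.08×10^-6 m⁴, so T_A = T₀·(J_AC/a)/((J_AC/a)+(J_CB/b)) = 12500 N·m, T_B = 1899 N·m.
τ in each portion: τ_AC = 1.92×10^7 Pa, τ_CB = 1.39×10^7 Pa; maximum is in AC.
τ_max = T_AC·r/J = 12500·0.0745/4.84×10^-5 = 1.925×10^7 Pa.

2790 psi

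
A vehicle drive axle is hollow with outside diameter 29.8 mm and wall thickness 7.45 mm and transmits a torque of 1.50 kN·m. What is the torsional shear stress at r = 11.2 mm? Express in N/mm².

J = π(d_o⁴ − d_i⁴)/32 = π(0.0298⁴ − 0.0149⁴)/32 = 7.258×10^-8 m⁴.
Shear stress varies linearly with radius: τ = T·r/J = 1500 × 0.0112 / 7.258×10^-8 = 2.315×10^8 Pa.

231 N/mm²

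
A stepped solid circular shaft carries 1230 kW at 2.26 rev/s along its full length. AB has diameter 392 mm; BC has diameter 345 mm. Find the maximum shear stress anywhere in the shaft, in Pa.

ω = 2π·2.26 = 14.20 rad/s, so T = P/ω = 1230×10³ / 14.20 = 86620 N·m.
Under the same torque, τ_max = 16T/(πd³) is largest where d is smallest — segment BC (d = 345 mm).
τ_max = 16·86620/(π·(0.345)³) = 1.074×10^7 Pa.

1.07e7 Pa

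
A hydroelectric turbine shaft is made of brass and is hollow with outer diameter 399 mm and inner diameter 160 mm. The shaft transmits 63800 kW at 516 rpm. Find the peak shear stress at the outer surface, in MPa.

97.2 MPa

ω = 2π·516/60 = 54.04 rad/s, so T = P/ω = 63800×10³ / 54.04 = 1.181e6 N·m.
J = π(d_o⁴ − d_i⁴)/32 = π(0.399⁴ − 0.160⁴)/32 = 2.424×10^-3 m⁴.
τ_max = T·r/J = 1.181e6 × 0.200 / 2.424×10^-3 = 9.718×10^7 Pa.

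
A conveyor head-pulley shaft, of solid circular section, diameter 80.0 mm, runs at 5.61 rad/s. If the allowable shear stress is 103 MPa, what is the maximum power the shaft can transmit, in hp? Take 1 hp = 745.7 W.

J = πd⁴/32 = π(0.0800)⁴/32 = 4.021×10^-6 m⁴.
T_max = τ_allow·J/r = 1.03×10^8 × 4.021×10^-6 / 0.0400 = 10350 N·m.
ω = 5.61 rad/s, so P_max = T_max·ω = 5.809×10^4 W.

77.9 hp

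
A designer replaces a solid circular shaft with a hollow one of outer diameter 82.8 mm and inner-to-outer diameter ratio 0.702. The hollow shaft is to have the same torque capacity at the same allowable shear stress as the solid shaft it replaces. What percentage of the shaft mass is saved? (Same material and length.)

Equal τ_max and T ⇒ the solid shaft needs d_s³ = d_o³(1−k⁴), so d_s = 82.8·(1−0.702⁴)^(1/3) = 75.47 mm.
Area ratio A_h/A_s = d_o²(1−k²)/d_s² = (1−k²)/(1−k⁴)^(2/3) = 0.6106.
Mass saving = 1 − 0.6106 = 38.9 %.

38.9 %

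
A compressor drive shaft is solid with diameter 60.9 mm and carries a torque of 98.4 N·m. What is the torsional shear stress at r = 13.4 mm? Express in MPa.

0.976 MPa

J = πd⁴/32 = π(0.0609)⁴/32 = 1.350×10^-6 m⁴.
Shear stress varies linearly with radius: τ = T·r/J = 98.40 × 0.0134 / 1.350×10^-6 = 9.764×10^5 Pa.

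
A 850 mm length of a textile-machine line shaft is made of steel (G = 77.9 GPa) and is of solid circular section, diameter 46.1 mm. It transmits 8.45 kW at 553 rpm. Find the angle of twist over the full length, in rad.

0.00359 rad

ω = 2π·553/60 = 57.91 rad/s, so T = P/ω = 8.45×10³ / 57.91 = 145.9 N·m.
J = πd⁴/32 = π(0.0461)⁴/32 = 4.434×10^-7 m⁴.
θ = T·L/(G·J) = 145.9 × 0.850 / (77.9×10⁹ × 4.434×10^-7) = 3.591×10^-3 rad.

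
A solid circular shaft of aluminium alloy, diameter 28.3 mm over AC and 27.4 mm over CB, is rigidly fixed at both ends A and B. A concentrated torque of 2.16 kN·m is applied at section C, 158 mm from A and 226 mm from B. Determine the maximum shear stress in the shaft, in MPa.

301 MPa

Compatibility: T_A·a/J_AC = T_B·b/J_CB with T_A + T_B = T₀.
J_AC = 6.30×10^-8 m⁴, J_CB = 5.53×10^-8 m⁴, so T_A = T₀·(J_AC/a)/((J_AC/a)+(J_CB/b)) = 1338 N·m, T_B = 822.0 N·m.
τ in each portion: τ_AC = 3.01×10^8 Pa, τ_CB = 2.04×10^8 Pa; maximum is in AC.
τ_max = T_AC·r/J = 1338·0.0142/6.30×10^-8 = 3.007×10^8 Pa.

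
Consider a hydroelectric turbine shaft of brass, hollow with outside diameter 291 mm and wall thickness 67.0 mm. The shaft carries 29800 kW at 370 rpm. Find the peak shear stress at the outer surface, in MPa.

174 MPa

ω = 2π·370/60 = 38.75 rad/s, so T = P/ω = 29800×10³ / 38.75 = 769100 N·m.
J = π(d_o⁴ − d_i⁴)/32 = π(0.291⁴ − 0.157⁴)/32 = 6.444×10^-4 m⁴.
τ_max = T·r/J = 769100 × 0.145 / 6.444×10^-4 = 1.737×10^8 Pa.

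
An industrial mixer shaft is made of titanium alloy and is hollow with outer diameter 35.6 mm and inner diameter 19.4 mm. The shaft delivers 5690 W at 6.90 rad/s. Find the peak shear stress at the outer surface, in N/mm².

102 N/mm²

ω = 6.90 rad/s, so T = P/ω = 5690 / 6.900 = 824.6 N·m.
J = π(d_o⁴ − d_i⁴)/32 = π(0.0356⁴ − 0.0194⁴)/32 = 1.438×10^-7 m⁴.
τ_max = T·r/J = 824.6 × 0.0178 / 1.438×10^-7 = 1.021×10^8 Pa.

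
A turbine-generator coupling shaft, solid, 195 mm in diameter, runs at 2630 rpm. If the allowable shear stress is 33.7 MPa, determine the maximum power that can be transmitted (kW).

J = πd⁴/32 = π(0.195)⁴/32 = 1.420×10^-4 m⁴.
T_max = τ_allow·J/r = 3.37×10^7 × 1.420×10^-4 / 0.0975 = 49060 N·m.
ω = 2π·2630/60 = 275.4 rad/s, so P_max = T_max·ω = 1.351×10^7 W.

13500 kW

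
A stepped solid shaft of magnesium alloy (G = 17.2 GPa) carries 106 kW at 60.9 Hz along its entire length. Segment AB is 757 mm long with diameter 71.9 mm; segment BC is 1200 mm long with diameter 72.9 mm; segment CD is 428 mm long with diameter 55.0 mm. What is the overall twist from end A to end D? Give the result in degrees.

ω = 2π·60.9 = 382.6 rad/s, so T = P/ω = 106×10³ / 382.6 = 277.0 N·m.
J_AB = π(0.0719)⁴/32 = 2.62×10^-6 m⁴; J_BC = π(0.0729)⁴/32 = 2.77×10^-6 m⁴; J_CD = π(0.0550)⁴/32 = 8.98×10^-7 m⁴.
θ = (T/G)·Σ L_i/J_i = (277.0/17.2×10⁹)·(0.757/2.62×10^-6 + 1.20/2.77×10^-6 + 0.428/8.98×10^-7) = 0.01929 rad.

1.11°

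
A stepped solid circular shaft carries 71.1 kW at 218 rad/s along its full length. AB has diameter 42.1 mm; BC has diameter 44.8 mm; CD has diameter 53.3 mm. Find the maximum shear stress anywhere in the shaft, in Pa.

2.23e7 Pa

ω = 218 rad/s, so T = P/ω = 71.1×10³ / 218.0 = 326.1 N·m.
Under the same torque, τ_max = 16T/(πd³) is largest where d is smallest — segment AB (d = 42.1 mm).
τ_max = 16·326.1/(π·(0.0421)³) = 2.226×10^7 Pa.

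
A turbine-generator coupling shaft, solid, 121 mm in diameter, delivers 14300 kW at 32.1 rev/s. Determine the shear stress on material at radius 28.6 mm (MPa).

ω = 2π·32.1 = 201.7 rad/s, so T = P/ω = 14300×10³ / 201.7 = 70900 N·m.
J = πd⁴/32 = π(0.121)⁴/32 = 2.104×10^-5 m⁴.
Shear stress varies linearly with radius: τ = T·r/J = 70900 × 0.0286 / 2.104×10^-5 = 9.636×10^7 Pa.

96.4 MPa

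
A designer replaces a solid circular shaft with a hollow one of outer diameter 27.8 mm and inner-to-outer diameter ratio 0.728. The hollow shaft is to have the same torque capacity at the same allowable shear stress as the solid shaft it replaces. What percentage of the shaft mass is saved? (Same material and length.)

41.4 %

Equal τ_max and T ⇒ the solid shaft needs d_s³ = d_o³(1−k⁴), so d_s = 27.8·(1−0.728⁴)^(1/3) = 24.91 mm.
Area ratio A_h/A_s = d_o²(1−k²)/d_s² = (1−k²)/(1−k⁴)^(2/3) = 0.5856.
Mass saving = 1 − 0.5856 = 41.4 %.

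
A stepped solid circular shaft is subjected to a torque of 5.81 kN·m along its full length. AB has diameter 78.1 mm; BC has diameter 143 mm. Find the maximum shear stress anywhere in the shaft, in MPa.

62.1 MPa

Under the same torque, τ_max = 16T/(πd³) is largest where d is smallest — segment AB (d = 78.1 mm).
τ_max = 16·5810/(π·(0.0781)³) = 6.211×10^7 Pa.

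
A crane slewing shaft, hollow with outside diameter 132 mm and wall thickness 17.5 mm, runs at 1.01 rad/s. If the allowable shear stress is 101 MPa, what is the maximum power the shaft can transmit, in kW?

32.6 kW

J = π(d_o⁴ − d_i⁴)/32 = π(0.132⁴ − 0.0970⁴)/32 = 2.111×10^-5 m⁴.
T_max = τ_allow·J/r = 1.01×10^8 × 2.111×10^-5 / 0.0660 = 32310 N·m.
ω = 1.01 rad/s, so P_max = T_max·ω = 3.263×10^4 W.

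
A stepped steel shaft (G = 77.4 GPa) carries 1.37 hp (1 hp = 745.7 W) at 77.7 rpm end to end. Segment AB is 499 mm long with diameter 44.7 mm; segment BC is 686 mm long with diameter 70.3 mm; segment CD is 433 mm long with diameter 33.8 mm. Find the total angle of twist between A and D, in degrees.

ω = 2π·77.7/60 = 8.137 rad/s, so T = P/ω = 1.37×745.7 / 8.137 = 125.6 N·m.
J_AB = π(0.0447)⁴/32 = 3.92×10^-7 m⁴; J_BC = π(0.0703)⁴/32 = 2.40×10^-6 m⁴; J_CD = π(0.0338)⁴/32 = 1.28×10^-7 m⁴.
θ = (T/G)·Σ L_i/J_i = (125.6/77.4×10⁹)·(0.499/3.92×10^-7 + 0.686/2.40×10^-6 + 0.433/1.28×10^-7) = 8.011×10^-3 rad.

0.459°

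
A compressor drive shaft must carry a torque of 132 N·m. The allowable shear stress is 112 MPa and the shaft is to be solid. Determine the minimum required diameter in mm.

For a solid shaft τ_max = 16T/(πd³), so d = (16T/(π τ_allow))^(1/3) = (16·132.0/(π·1.12×10^8))^(1/3) = 0.01817 m.

18.2 mm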